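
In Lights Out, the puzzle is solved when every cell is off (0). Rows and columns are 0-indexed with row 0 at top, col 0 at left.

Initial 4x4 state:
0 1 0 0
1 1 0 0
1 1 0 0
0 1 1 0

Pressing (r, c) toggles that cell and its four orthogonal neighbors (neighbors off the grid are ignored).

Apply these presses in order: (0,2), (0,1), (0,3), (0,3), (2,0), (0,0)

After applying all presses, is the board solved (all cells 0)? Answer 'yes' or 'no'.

After press 1 at (0,2):
0 0 1 1
1 1 1 0
1 1 0 0
0 1 1 0

After press 2 at (0,1):
1 1 0 1
1 0 1 0
1 1 0 0
0 1 1 0

After press 3 at (0,3):
1 1 1 0
1 0 1 1
1 1 0 0
0 1 1 0

After press 4 at (0,3):
1 1 0 1
1 0 1 0
1 1 0 0
0 1 1 0

After press 5 at (2,0):
1 1 0 1
0 0 1 0
0 0 0 0
1 1 1 0

After press 6 at (0,0):
0 0 0 1
1 0 1 0
0 0 0 0
1 1 1 0

Lights still on: 6

Answer: no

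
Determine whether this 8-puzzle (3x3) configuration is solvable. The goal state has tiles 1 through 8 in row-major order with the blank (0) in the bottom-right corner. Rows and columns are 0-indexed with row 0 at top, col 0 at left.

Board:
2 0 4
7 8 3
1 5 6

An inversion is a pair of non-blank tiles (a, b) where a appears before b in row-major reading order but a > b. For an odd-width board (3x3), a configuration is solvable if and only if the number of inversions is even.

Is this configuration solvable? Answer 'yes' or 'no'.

Inversions (pairs i<j in row-major order where tile[i] > tile[j] > 0): 12
12 is even, so the puzzle is solvable.

Answer: yes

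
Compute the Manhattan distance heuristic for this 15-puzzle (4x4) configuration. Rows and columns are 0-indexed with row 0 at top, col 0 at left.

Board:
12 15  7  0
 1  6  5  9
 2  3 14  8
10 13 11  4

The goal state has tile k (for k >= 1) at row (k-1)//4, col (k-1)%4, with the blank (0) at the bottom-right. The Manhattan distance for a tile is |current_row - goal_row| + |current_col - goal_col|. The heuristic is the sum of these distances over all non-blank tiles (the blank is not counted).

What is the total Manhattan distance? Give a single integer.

Answer: 33

Derivation:
Tile 12: at (0,0), goal (2,3), distance |0-2|+|0-3| = 5
Tile 15: at (0,1), goal (3,2), distance |0-3|+|1-2| = 4
Tile 7: at (0,2), goal (1,2), distance |0-1|+|2-2| = 1
Tile 1: at (1,0), goal (0,0), distance |1-0|+|0-0| = 1
Tile 6: at (1,1), goal (1,1), distance |1-1|+|1-1| = 0
Tile 5: at (1,2), goal (1,0), distance |1-1|+|2-0| = 2
Tile 9: at (1,3), goal (2,0), distance |1-2|+|3-0| = 4
Tile 2: at (2,0), goal (0,1), distance |2-0|+|0-1| = 3
Tile 3: at (2,1), goal (0,2), distance |2-0|+|1-2| = 3
Tile 14: at (2,2), goal (3,1), distance |2-3|+|2-1| = 2
Tile 8: at (2,3), goal (1,3), distance |2-1|+|3-3| = 1
Tile 10: at (3,0), goal (2,1), distance |3-2|+|0-1| = 2
Tile 13: at (3,1), goal (3,0), distance |3-3|+|1-0| = 1
Tile 11: at (3,2), goal (2,2), distance |3-2|+|2-2| = 1
Tile 4: at (3,3), goal (0,3), distance |3-0|+|3-3| = 3
Sum: 5 + 4 + 1 + 1 + 0 + 2 + 4 + 3 + 3 + 2 + 1 + 2 + 1 + 1 + 3 = 33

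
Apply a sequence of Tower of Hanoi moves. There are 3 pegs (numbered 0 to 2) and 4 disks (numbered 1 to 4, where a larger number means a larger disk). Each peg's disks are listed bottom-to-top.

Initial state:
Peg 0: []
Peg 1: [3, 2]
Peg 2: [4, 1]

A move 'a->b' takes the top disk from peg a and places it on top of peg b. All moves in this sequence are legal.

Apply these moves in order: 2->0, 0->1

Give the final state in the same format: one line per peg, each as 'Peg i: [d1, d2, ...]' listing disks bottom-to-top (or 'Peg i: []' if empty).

Answer: Peg 0: []
Peg 1: [3, 2, 1]
Peg 2: [4]

Derivation:
After move 1 (2->0):
Peg 0: [1]
Peg 1: [3, 2]
Peg 2: [4]

After move 2 (0->1):
Peg 0: []
Peg 1: [3, 2, 1]
Peg 2: [4]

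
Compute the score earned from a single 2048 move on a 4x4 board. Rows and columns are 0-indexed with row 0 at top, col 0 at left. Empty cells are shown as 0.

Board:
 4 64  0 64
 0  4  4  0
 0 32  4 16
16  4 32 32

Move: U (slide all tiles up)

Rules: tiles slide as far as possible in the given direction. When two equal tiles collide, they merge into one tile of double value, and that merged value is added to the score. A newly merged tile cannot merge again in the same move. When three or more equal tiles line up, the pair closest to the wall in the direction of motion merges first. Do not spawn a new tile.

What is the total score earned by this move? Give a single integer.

Answer: 8

Derivation:
Slide up:
col 0: [4, 0, 0, 16] -> [4, 16, 0, 0]  score +0 (running 0)
col 1: [64, 4, 32, 4] -> [64, 4, 32, 4]  score +0 (running 0)
col 2: [0, 4, 4, 32] -> [8, 32, 0, 0]  score +8 (running 8)
col 3: [64, 0, 16, 32] -> [64, 16, 32, 0]  score +0 (running 8)
Board after move:
 4 64  8 64
16  4 32 16
 0 32  0 32
 0  4  0  0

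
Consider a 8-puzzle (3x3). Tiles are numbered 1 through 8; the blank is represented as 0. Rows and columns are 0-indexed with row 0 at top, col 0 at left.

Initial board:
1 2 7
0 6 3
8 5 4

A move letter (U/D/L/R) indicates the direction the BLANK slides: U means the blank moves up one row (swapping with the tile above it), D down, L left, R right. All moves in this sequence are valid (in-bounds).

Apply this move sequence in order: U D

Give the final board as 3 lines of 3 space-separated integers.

After move 1 (U):
0 2 7
1 6 3
8 5 4

After move 2 (D):
1 2 7
0 6 3
8 5 4

Answer: 1 2 7
0 6 3
8 5 4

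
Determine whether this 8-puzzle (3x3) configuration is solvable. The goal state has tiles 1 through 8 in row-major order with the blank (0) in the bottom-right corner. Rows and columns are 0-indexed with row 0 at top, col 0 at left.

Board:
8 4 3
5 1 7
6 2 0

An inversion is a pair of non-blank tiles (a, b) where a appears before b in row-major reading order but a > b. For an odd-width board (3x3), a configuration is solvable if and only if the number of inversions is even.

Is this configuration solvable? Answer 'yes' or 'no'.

Inversions (pairs i<j in row-major order where tile[i] > tile[j] > 0): 17
17 is odd, so the puzzle is not solvable.

Answer: no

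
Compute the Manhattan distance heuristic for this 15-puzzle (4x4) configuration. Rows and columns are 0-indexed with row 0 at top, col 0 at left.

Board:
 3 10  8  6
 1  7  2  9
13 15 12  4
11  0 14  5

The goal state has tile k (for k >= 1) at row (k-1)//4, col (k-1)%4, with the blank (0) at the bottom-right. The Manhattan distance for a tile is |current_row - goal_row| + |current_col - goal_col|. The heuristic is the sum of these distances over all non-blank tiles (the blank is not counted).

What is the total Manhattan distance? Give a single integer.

Tile 3: at (0,0), goal (0,2), distance |0-0|+|0-2| = 2
Tile 10: at (0,1), goal (2,1), distance |0-2|+|1-1| = 2
Tile 8: at (0,2), goal (1,3), distance |0-1|+|2-3| = 2
Tile 6: at (0,3), goal (1,1), distance |0-1|+|3-1| = 3
Tile 1: at (1,0), goal (0,0), distance |1-0|+|0-0| = 1
Tile 7: at (1,1), goal (1,2), distance |1-1|+|1-2| = 1
Tile 2: at (1,2), goal (0,1), distance |1-0|+|2-1| = 2
Tile 9: at (1,3), goal (2,0), distance |1-2|+|3-0| = 4
Tile 13: at (2,0), goal (3,0), distance |2-3|+|0-0| = 1
Tile 15: at (2,1), goal (3,2), distance |2-3|+|1-2| = 2
Tile 12: at (2,2), goal (2,3), distance |2-2|+|2-3| = 1
Tile 4: at (2,3), goal (0,3), distance |2-0|+|3-3| = 2
Tile 11: at (3,0), goal (2,2), distance |3-2|+|0-2| = 3
Tile 14: at (3,2), goal (3,1), distance |3-3|+|2-1| = 1
Tile 5: at (3,3), goal (1,0), distance |3-1|+|3-0| = 5
Sum: 2 + 2 + 2 + 3 + 1 + 1 + 2 + 4 + 1 + 2 + 1 + 2 + 3 + 1 + 5 = 32

Answer: 32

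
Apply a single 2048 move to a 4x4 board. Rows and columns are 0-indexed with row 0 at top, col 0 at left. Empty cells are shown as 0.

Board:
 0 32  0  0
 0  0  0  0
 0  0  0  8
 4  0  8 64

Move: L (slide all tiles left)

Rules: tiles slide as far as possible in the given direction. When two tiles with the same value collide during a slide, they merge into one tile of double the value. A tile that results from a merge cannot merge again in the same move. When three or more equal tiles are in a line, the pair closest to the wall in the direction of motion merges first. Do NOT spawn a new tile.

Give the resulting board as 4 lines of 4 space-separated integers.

Slide left:
row 0: [0, 32, 0, 0] -> [32, 0, 0, 0]
row 1: [0, 0, 0, 0] -> [0, 0, 0, 0]
row 2: [0, 0, 0, 8] -> [8, 0, 0, 0]
row 3: [4, 0, 8, 64] -> [4, 8, 64, 0]

Answer: 32  0  0  0
 0  0  0  0
 8  0  0  0
 4  8 64  0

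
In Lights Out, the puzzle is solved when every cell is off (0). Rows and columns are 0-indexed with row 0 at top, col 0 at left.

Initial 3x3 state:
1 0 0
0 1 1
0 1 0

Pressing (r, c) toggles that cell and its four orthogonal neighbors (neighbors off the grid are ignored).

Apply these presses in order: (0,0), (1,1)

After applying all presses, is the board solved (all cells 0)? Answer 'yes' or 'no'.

After press 1 at (0,0):
0 1 0
1 1 1
0 1 0

After press 2 at (1,1):
0 0 0
0 0 0
0 0 0

Lights still on: 0

Answer: yes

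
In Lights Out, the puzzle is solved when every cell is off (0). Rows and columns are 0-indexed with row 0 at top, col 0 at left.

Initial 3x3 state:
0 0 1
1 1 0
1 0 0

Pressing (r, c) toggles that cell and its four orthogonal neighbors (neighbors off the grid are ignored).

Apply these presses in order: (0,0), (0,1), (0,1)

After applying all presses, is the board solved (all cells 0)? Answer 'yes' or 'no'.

After press 1 at (0,0):
1 1 1
0 1 0
1 0 0

After press 2 at (0,1):
0 0 0
0 0 0
1 0 0

After press 3 at (0,1):
1 1 1
0 1 0
1 0 0

Lights still on: 5

Answer: no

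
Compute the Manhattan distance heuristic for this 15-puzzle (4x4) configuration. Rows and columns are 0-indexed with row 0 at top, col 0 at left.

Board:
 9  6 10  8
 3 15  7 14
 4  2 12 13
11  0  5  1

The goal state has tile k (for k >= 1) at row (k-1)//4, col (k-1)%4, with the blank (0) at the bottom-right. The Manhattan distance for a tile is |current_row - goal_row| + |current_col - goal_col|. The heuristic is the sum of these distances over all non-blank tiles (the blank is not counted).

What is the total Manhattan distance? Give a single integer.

Answer: 42

Derivation:
Tile 9: (0,0)->(2,0) = 2
Tile 6: (0,1)->(1,1) = 1
Tile 10: (0,2)->(2,1) = 3
Tile 8: (0,3)->(1,3) = 1
Tile 3: (1,0)->(0,2) = 3
Tile 15: (1,1)->(3,2) = 3
Tile 7: (1,2)->(1,2) = 0
Tile 14: (1,3)->(3,1) = 4
Tile 4: (2,0)->(0,3) = 5
Tile 2: (2,1)->(0,1) = 2
Tile 12: (2,2)->(2,3) = 1
Tile 13: (2,3)->(3,0) = 4
Tile 11: (3,0)->(2,2) = 3
Tile 5: (3,2)->(1,0) = 4
Tile 1: (3,3)->(0,0) = 6
Sum: 2 + 1 + 3 + 1 + 3 + 3 + 0 + 4 + 5 + 2 + 1 + 4 + 3 + 4 + 6 = 42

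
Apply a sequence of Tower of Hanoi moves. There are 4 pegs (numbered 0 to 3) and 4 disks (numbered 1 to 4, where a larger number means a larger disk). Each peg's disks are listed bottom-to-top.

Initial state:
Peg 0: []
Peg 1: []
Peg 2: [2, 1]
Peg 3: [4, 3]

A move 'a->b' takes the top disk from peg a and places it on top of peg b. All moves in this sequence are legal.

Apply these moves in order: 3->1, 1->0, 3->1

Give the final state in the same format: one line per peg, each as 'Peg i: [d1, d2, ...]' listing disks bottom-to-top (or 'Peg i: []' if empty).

After move 1 (3->1):
Peg 0: []
Peg 1: [3]
Peg 2: [2, 1]
Peg 3: [4]

After move 2 (1->0):
Peg 0: [3]
Peg 1: []
Peg 2: [2, 1]
Peg 3: [4]

After move 3 (3->1):
Peg 0: [3]
Peg 1: [4]
Peg 2: [2, 1]
Peg 3: []

Answer: Peg 0: [3]
Peg 1: [4]
Peg 2: [2, 1]
Peg 3: []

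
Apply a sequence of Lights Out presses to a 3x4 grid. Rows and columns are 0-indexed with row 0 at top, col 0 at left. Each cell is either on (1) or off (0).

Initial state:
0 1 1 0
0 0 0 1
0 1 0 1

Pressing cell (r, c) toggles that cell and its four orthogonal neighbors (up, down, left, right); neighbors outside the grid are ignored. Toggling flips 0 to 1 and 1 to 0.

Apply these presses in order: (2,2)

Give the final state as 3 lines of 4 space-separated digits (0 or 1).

Answer: 0 1 1 0
0 0 1 1
0 0 1 0

Derivation:
After press 1 at (2,2):
0 1 1 0
0 0 1 1
0 0 1 0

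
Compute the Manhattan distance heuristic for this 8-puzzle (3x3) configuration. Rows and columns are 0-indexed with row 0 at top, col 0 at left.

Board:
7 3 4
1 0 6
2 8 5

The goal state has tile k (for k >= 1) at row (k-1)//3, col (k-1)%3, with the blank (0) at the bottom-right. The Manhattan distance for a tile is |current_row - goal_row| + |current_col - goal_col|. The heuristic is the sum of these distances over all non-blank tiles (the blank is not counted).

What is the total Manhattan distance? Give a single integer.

Answer: 12

Derivation:
Tile 7: (0,0)->(2,0) = 2
Tile 3: (0,1)->(0,2) = 1
Tile 4: (0,2)->(1,0) = 3
Tile 1: (1,0)->(0,0) = 1
Tile 6: (1,2)->(1,2) = 0
Tile 2: (2,0)->(0,1) = 3
Tile 8: (2,1)->(2,1) = 0
Tile 5: (2,2)->(1,1) = 2
Sum: 2 + 1 + 3 + 1 + 0 + 3 + 0 + 2 = 12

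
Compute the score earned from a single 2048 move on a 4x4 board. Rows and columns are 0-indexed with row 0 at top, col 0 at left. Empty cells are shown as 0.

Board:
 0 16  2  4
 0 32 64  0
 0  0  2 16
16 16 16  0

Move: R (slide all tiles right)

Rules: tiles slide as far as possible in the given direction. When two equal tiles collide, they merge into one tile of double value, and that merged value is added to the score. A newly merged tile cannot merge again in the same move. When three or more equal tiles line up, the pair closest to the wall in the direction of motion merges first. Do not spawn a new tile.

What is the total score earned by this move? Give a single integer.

Answer: 32

Derivation:
Slide right:
row 0: [0, 16, 2, 4] -> [0, 16, 2, 4]  score +0 (running 0)
row 1: [0, 32, 64, 0] -> [0, 0, 32, 64]  score +0 (running 0)
row 2: [0, 0, 2, 16] -> [0, 0, 2, 16]  score +0 (running 0)
row 3: [16, 16, 16, 0] -> [0, 0, 16, 32]  score +32 (running 32)
Board after move:
 0 16  2  4
 0  0 32 64
 0  0  2 16
 0  0 16 32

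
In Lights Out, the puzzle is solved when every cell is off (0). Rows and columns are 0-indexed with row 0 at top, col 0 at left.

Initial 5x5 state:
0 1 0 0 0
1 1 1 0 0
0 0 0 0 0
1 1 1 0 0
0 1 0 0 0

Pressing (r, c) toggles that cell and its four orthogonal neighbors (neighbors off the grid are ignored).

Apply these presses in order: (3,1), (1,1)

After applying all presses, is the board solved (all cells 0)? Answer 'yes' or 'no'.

Answer: yes

Derivation:
After press 1 at (3,1):
0 1 0 0 0
1 1 1 0 0
0 1 0 0 0
0 0 0 0 0
0 0 0 0 0

After press 2 at (1,1):
0 0 0 0 0
0 0 0 0 0
0 0 0 0 0
0 0 0 0 0
0 0 0 0 0

Lights still on: 0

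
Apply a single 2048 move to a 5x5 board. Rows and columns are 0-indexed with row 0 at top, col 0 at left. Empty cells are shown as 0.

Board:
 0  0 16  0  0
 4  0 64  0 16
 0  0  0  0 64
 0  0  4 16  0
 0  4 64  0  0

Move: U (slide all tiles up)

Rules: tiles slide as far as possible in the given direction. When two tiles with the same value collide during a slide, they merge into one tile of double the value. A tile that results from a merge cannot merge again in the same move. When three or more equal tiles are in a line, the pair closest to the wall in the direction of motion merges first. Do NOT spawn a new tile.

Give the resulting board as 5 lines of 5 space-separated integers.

Slide up:
col 0: [0, 4, 0, 0, 0] -> [4, 0, 0, 0, 0]
col 1: [0, 0, 0, 0, 4] -> [4, 0, 0, 0, 0]
col 2: [16, 64, 0, 4, 64] -> [16, 64, 4, 64, 0]
col 3: [0, 0, 0, 16, 0] -> [16, 0, 0, 0, 0]
col 4: [0, 16, 64, 0, 0] -> [16, 64, 0, 0, 0]

Answer:  4  4 16 16 16
 0  0 64  0 64
 0  0  4  0  0
 0  0 64  0  0
 0  0  0  0  0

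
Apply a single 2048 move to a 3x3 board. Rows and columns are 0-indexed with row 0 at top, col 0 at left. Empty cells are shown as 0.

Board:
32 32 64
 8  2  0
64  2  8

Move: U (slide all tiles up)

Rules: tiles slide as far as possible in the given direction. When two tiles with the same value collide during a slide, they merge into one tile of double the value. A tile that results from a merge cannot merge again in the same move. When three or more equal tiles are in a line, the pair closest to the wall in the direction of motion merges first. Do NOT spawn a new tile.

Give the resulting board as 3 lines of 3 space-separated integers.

Slide up:
col 0: [32, 8, 64] -> [32, 8, 64]
col 1: [32, 2, 2] -> [32, 4, 0]
col 2: [64, 0, 8] -> [64, 8, 0]

Answer: 32 32 64
 8  4  8
64  0  0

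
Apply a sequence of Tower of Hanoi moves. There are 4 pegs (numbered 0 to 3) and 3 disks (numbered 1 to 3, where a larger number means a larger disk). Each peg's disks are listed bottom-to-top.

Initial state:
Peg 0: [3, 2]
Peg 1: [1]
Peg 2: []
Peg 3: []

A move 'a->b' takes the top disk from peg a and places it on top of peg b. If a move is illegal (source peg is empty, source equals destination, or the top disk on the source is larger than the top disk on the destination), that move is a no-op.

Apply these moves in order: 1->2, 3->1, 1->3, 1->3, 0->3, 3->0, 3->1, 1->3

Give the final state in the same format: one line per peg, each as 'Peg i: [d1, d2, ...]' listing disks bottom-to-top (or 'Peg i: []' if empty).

After move 1 (1->2):
Peg 0: [3, 2]
Peg 1: []
Peg 2: [1]
Peg 3: []

After move 2 (3->1):
Peg 0: [3, 2]
Peg 1: []
Peg 2: [1]
Peg 3: []

After move 3 (1->3):
Peg 0: [3, 2]
Peg 1: []
Peg 2: [1]
Peg 3: []

After move 4 (1->3):
Peg 0: [3, 2]
Peg 1: []
Peg 2: [1]
Peg 3: []

After move 5 (0->3):
Peg 0: [3]
Peg 1: []
Peg 2: [1]
Peg 3: [2]

After move 6 (3->0):
Peg 0: [3, 2]
Peg 1: []
Peg 2: [1]
Peg 3: []

After move 7 (3->1):
Peg 0: [3, 2]
Peg 1: []
Peg 2: [1]
Peg 3: []

After move 8 (1->3):
Peg 0: [3, 2]
Peg 1: []
Peg 2: [1]
Peg 3: []

Answer: Peg 0: [3, 2]
Peg 1: []
Peg 2: [1]
Peg 3: []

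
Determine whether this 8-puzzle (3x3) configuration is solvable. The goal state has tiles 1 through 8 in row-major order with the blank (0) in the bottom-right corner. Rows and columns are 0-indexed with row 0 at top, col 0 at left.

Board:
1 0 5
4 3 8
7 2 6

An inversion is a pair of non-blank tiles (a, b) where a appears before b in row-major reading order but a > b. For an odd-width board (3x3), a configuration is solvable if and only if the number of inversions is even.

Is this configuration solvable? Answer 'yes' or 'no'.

Answer: no

Derivation:
Inversions (pairs i<j in row-major order where tile[i] > tile[j] > 0): 11
11 is odd, so the puzzle is not solvable.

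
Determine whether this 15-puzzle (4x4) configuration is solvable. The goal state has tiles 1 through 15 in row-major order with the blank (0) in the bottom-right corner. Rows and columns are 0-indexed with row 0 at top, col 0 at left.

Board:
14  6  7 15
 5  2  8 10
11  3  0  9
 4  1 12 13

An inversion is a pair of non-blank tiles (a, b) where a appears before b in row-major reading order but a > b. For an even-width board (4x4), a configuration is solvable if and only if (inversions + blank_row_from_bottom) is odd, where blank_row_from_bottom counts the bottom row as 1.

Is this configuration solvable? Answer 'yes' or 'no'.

Answer: no

Derivation:
Inversions: 54
Blank is in row 2 (0-indexed from top), which is row 2 counting from the bottom (bottom = 1).
54 + 2 = 56, which is even, so the puzzle is not solvable.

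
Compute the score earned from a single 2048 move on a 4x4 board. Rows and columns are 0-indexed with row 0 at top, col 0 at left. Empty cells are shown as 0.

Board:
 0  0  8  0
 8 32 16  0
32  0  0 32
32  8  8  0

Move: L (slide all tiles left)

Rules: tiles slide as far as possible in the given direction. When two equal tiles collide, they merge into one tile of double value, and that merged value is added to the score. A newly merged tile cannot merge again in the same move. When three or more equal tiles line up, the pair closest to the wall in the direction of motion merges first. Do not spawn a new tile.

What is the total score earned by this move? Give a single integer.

Answer: 80

Derivation:
Slide left:
row 0: [0, 0, 8, 0] -> [8, 0, 0, 0]  score +0 (running 0)
row 1: [8, 32, 16, 0] -> [8, 32, 16, 0]  score +0 (running 0)
row 2: [32, 0, 0, 32] -> [64, 0, 0, 0]  score +64 (running 64)
row 3: [32, 8, 8, 0] -> [32, 16, 0, 0]  score +16 (running 80)
Board after move:
 8  0  0  0
 8 32 16  0
64  0  0  0
32 16  0  0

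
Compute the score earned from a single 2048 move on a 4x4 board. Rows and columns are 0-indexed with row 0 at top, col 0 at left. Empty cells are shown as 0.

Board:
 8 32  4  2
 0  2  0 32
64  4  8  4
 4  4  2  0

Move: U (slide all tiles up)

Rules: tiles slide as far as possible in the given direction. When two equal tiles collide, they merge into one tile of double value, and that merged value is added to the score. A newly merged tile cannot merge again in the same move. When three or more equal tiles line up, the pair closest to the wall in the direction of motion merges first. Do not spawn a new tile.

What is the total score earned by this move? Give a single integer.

Slide up:
col 0: [8, 0, 64, 4] -> [8, 64, 4, 0]  score +0 (running 0)
col 1: [32, 2, 4, 4] -> [32, 2, 8, 0]  score +8 (running 8)
col 2: [4, 0, 8, 2] -> [4, 8, 2, 0]  score +0 (running 8)
col 3: [2, 32, 4, 0] -> [2, 32, 4, 0]  score +0 (running 8)
Board after move:
 8 32  4  2
64  2  8 32
 4  8  2  4
 0  0  0  0

Answer: 8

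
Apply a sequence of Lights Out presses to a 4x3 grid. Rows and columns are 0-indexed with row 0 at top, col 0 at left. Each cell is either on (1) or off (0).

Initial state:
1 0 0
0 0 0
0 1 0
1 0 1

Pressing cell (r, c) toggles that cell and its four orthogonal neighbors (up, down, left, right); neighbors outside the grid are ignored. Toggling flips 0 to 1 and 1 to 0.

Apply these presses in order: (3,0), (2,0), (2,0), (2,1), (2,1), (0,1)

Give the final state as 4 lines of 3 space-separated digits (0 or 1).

After press 1 at (3,0):
1 0 0
0 0 0
1 1 0
0 1 1

After press 2 at (2,0):
1 0 0
1 0 0
0 0 0
1 1 1

After press 3 at (2,0):
1 0 0
0 0 0
1 1 0
0 1 1

After press 4 at (2,1):
1 0 0
0 1 0
0 0 1
0 0 1

After press 5 at (2,1):
1 0 0
0 0 0
1 1 0
0 1 1

After press 6 at (0,1):
0 1 1
0 1 0
1 1 0
0 1 1

Answer: 0 1 1
0 1 0
1 1 0
0 1 1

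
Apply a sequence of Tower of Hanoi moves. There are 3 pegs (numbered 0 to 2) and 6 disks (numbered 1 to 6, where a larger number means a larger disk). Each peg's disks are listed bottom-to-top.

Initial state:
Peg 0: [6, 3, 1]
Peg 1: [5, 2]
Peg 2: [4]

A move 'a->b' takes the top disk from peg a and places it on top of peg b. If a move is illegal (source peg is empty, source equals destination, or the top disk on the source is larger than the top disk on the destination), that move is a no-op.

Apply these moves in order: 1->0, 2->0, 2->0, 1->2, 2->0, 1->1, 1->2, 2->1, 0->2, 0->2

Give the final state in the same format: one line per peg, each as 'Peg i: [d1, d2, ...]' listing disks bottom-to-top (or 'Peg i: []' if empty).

Answer: Peg 0: [6, 3]
Peg 1: [5, 2]
Peg 2: [4, 1]

Derivation:
After move 1 (1->0):
Peg 0: [6, 3, 1]
Peg 1: [5, 2]
Peg 2: [4]

After move 2 (2->0):
Peg 0: [6, 3, 1]
Peg 1: [5, 2]
Peg 2: [4]

After move 3 (2->0):
Peg 0: [6, 3, 1]
Peg 1: [5, 2]
Peg 2: [4]

After move 4 (1->2):
Peg 0: [6, 3, 1]
Peg 1: [5]
Peg 2: [4, 2]

After move 5 (2->0):
Peg 0: [6, 3, 1]
Peg 1: [5]
Peg 2: [4, 2]

After move 6 (1->1):
Peg 0: [6, 3, 1]
Peg 1: [5]
Peg 2: [4, 2]

After move 7 (1->2):
Peg 0: [6, 3, 1]
Peg 1: [5]
Peg 2: [4, 2]

After move 8 (2->1):
Peg 0: [6, 3, 1]
Peg 1: [5, 2]
Peg 2: [4]

After move 9 (0->2):
Peg 0: [6, 3]
Peg 1: [5, 2]
Peg 2: [4, 1]

After move 10 (0->2):
Peg 0: [6, 3]
Peg 1: [5, 2]
Peg 2: [4, 1]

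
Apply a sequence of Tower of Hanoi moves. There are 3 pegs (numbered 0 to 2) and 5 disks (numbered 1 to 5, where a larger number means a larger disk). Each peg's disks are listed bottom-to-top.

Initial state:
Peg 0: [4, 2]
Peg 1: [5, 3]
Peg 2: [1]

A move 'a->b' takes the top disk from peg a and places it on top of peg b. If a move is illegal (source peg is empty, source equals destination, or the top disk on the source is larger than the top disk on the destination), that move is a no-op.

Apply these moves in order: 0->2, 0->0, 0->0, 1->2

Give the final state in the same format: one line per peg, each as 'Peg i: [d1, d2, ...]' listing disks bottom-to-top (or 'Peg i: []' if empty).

Answer: Peg 0: [4, 2]
Peg 1: [5, 3]
Peg 2: [1]

Derivation:
After move 1 (0->2):
Peg 0: [4, 2]
Peg 1: [5, 3]
Peg 2: [1]

After move 2 (0->0):
Peg 0: [4, 2]
Peg 1: [5, 3]
Peg 2: [1]

After move 3 (0->0):
Peg 0: [4, 2]
Peg 1: [5, 3]
Peg 2: [1]

After move 4 (1->2):
Peg 0: [4, 2]
Peg 1: [5, 3]
Peg 2: [1]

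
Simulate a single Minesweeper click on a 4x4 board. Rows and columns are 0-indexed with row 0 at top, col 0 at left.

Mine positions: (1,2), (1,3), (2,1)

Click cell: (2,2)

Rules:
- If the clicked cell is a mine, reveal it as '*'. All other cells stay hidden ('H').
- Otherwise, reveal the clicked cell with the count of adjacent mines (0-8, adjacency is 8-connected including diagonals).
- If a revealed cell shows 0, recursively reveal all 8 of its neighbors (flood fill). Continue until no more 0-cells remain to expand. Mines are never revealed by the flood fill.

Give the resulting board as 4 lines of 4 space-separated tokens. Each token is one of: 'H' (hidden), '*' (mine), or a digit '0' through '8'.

H H H H
H H H H
H H 3 H
H H H H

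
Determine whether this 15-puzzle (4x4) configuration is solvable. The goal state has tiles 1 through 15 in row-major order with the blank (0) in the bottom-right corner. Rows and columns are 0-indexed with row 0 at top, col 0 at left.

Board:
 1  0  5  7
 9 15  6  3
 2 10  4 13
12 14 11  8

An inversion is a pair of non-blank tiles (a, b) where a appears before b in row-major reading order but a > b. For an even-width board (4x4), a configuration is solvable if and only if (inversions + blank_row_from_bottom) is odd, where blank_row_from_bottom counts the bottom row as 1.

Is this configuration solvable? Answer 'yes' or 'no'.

Inversions: 36
Blank is in row 0 (0-indexed from top), which is row 4 counting from the bottom (bottom = 1).
36 + 4 = 40, which is even, so the puzzle is not solvable.

Answer: no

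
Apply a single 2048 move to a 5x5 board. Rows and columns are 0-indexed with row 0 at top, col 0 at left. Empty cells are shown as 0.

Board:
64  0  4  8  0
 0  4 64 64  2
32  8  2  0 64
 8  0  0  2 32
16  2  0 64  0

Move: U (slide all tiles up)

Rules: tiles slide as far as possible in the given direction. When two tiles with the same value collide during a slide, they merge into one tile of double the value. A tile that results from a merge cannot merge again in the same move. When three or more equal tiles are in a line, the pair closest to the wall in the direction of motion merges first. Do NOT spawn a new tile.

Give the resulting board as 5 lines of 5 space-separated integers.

Answer: 64  4  4  8  2
32  8 64 64 64
 8  2  2  2 32
16  0  0 64  0
 0  0  0  0  0

Derivation:
Slide up:
col 0: [64, 0, 32, 8, 16] -> [64, 32, 8, 16, 0]
col 1: [0, 4, 8, 0, 2] -> [4, 8, 2, 0, 0]
col 2: [4, 64, 2, 0, 0] -> [4, 64, 2, 0, 0]
col 3: [8, 64, 0, 2, 64] -> [8, 64, 2, 64, 0]
col 4: [0, 2, 64, 32, 0] -> [2, 64, 32, 0, 0]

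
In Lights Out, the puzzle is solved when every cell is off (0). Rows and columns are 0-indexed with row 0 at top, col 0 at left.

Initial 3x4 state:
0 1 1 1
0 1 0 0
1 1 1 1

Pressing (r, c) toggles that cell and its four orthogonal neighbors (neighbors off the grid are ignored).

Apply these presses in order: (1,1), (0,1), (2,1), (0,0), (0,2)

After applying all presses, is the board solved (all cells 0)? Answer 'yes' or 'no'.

Answer: no

Derivation:
After press 1 at (1,1):
0 0 1 1
1 0 1 0
1 0 1 1

After press 2 at (0,1):
1 1 0 1
1 1 1 0
1 0 1 1

After press 3 at (2,1):
1 1 0 1
1 0 1 0
0 1 0 1

After press 4 at (0,0):
0 0 0 1
0 0 1 0
0 1 0 1

After press 5 at (0,2):
0 1 1 0
0 0 0 0
0 1 0 1

Lights still on: 4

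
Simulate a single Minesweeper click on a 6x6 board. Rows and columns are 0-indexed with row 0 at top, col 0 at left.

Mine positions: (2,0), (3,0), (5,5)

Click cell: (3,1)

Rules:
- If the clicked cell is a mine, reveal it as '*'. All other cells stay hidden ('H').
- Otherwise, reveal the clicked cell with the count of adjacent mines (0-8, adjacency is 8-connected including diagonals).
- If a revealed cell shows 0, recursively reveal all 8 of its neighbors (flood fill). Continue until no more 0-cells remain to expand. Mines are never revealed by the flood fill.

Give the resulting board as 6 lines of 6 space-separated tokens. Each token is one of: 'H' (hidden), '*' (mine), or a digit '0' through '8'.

H H H H H H
H H H H H H
H H H H H H
H 2 H H H H
H H H H H H
H H H H H H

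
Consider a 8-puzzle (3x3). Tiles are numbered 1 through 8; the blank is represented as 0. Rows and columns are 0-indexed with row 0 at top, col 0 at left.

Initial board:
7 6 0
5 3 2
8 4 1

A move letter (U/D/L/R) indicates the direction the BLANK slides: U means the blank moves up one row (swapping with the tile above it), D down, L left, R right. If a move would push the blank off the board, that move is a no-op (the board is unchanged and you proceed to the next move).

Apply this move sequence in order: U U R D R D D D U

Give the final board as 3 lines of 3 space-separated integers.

Answer: 7 6 2
5 3 0
8 4 1

Derivation:
After move 1 (U):
7 6 0
5 3 2
8 4 1

After move 2 (U):
7 6 0
5 3 2
8 4 1

After move 3 (R):
7 6 0
5 3 2
8 4 1

After move 4 (D):
7 6 2
5 3 0
8 4 1

After move 5 (R):
7 6 2
5 3 0
8 4 1

After move 6 (D):
7 6 2
5 3 1
8 4 0

After move 7 (D):
7 6 2
5 3 1
8 4 0

After move 8 (D):
7 6 2
5 3 1
8 4 0

After move 9 (U):
7 6 2
5 3 0
8 4 1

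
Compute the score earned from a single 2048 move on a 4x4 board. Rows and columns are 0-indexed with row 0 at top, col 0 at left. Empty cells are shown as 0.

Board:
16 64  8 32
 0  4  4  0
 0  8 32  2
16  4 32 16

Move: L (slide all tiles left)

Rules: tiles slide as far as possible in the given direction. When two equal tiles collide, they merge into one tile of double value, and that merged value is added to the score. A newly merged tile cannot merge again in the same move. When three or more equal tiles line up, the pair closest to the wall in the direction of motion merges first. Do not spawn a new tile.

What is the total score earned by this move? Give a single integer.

Answer: 8

Derivation:
Slide left:
row 0: [16, 64, 8, 32] -> [16, 64, 8, 32]  score +0 (running 0)
row 1: [0, 4, 4, 0] -> [8, 0, 0, 0]  score +8 (running 8)
row 2: [0, 8, 32, 2] -> [8, 32, 2, 0]  score +0 (running 8)
row 3: [16, 4, 32, 16] -> [16, 4, 32, 16]  score +0 (running 8)
Board after move:
16 64  8 32
 8  0  0  0
 8 32  2  0
16  4 32 16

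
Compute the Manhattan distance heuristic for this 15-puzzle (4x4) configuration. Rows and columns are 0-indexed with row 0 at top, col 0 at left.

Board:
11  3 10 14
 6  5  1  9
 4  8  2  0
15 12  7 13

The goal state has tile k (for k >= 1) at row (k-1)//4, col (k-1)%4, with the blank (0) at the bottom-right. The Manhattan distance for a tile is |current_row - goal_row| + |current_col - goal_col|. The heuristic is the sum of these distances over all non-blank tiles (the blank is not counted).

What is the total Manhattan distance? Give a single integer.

Tile 11: at (0,0), goal (2,2), distance |0-2|+|0-2| = 4
Tile 3: at (0,1), goal (0,2), distance |0-0|+|1-2| = 1
Tile 10: at (0,2), goal (2,1), distance |0-2|+|2-1| = 3
Tile 14: at (0,3), goal (3,1), distance |0-3|+|3-1| = 5
Tile 6: at (1,0), goal (1,1), distance |1-1|+|0-1| = 1
Tile 5: at (1,1), goal (1,0), distance |1-1|+|1-0| = 1
Tile 1: at (1,2), goal (0,0), distance |1-0|+|2-0| = 3
Tile 9: at (1,3), goal (2,0), distance |1-2|+|3-0| = 4
Tile 4: at (2,0), goal (0,3), distance |2-0|+|0-3| = 5
Tile 8: at (2,1), goal (1,3), distance |2-1|+|1-3| = 3
Tile 2: at (2,2), goal (0,1), distance |2-0|+|2-1| = 3
Tile 15: at (3,0), goal (3,2), distance |3-3|+|0-2| = 2
Tile 12: at (3,1), goal (2,3), distance |3-2|+|1-3| = 3
Tile 7: at (3,2), goal (1,2), distance |3-1|+|2-2| = 2
Tile 13: at (3,3), goal (3,0), distance |3-3|+|3-0| = 3
Sum: 4 + 1 + 3 + 5 + 1 + 1 + 3 + 4 + 5 + 3 + 3 + 2 + 3 + 2 + 3 = 43

Answer: 43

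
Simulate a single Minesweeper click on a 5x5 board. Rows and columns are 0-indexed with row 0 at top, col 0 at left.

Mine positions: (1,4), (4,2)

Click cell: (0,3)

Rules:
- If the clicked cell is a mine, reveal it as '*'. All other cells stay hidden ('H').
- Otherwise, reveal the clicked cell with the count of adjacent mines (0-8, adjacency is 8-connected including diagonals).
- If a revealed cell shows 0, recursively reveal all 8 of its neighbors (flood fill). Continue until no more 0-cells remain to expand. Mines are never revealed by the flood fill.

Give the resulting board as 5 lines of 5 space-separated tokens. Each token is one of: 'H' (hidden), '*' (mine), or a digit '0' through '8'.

H H H 1 H
H H H H H
H H H H H
H H H H H
H H H H H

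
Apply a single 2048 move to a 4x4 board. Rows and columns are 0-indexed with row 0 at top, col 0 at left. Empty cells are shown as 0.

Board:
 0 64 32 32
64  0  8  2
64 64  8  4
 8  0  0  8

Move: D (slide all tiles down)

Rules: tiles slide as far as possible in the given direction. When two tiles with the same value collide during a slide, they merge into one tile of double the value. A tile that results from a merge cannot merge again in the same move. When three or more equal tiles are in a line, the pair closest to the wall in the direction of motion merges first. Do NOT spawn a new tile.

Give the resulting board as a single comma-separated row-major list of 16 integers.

Slide down:
col 0: [0, 64, 64, 8] -> [0, 0, 128, 8]
col 1: [64, 0, 64, 0] -> [0, 0, 0, 128]
col 2: [32, 8, 8, 0] -> [0, 0, 32, 16]
col 3: [32, 2, 4, 8] -> [32, 2, 4, 8]

Answer: 0, 0, 0, 32, 0, 0, 0, 2, 128, 0, 32, 4, 8, 128, 16, 8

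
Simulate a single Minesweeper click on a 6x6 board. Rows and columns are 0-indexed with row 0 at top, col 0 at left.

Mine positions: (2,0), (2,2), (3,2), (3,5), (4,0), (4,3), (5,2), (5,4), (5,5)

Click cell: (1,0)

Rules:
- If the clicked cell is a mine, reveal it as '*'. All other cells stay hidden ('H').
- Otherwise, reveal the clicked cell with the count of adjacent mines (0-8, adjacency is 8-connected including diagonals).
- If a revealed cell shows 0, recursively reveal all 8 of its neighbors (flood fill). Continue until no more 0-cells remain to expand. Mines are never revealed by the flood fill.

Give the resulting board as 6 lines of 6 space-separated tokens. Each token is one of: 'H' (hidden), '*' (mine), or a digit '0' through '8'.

H H H H H H
1 H H H H H
H H H H H H
H H H H H H
H H H H H H
H H H H H H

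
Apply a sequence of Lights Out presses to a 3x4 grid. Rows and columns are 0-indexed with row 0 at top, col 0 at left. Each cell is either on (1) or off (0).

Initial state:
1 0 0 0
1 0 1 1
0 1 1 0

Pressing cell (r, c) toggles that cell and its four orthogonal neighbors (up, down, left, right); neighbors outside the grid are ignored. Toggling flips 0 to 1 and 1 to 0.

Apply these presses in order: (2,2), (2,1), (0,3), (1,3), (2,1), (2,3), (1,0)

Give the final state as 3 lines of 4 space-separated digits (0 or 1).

Answer: 0 0 1 0
0 1 1 0
1 0 1 1

Derivation:
After press 1 at (2,2):
1 0 0 0
1 0 0 1
0 0 0 1

After press 2 at (2,1):
1 0 0 0
1 1 0 1
1 1 1 1

After press 3 at (0,3):
1 0 1 1
1 1 0 0
1 1 1 1

After press 4 at (1,3):
1 0 1 0
1 1 1 1
1 1 1 0

After press 5 at (2,1):
1 0 1 0
1 0 1 1
0 0 0 0

After press 6 at (2,3):
1 0 1 0
1 0 1 0
0 0 1 1

After press 7 at (1,0):
0 0 1 0
0 1 1 0
1 0 1 1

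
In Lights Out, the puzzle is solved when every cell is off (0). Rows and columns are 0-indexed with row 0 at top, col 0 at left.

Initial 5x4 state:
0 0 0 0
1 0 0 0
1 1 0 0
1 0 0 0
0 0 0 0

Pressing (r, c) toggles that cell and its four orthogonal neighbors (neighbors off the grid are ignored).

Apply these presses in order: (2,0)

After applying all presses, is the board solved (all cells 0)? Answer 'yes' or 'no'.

Answer: yes

Derivation:
After press 1 at (2,0):
0 0 0 0
0 0 0 0
0 0 0 0
0 0 0 0
0 0 0 0

Lights still on: 0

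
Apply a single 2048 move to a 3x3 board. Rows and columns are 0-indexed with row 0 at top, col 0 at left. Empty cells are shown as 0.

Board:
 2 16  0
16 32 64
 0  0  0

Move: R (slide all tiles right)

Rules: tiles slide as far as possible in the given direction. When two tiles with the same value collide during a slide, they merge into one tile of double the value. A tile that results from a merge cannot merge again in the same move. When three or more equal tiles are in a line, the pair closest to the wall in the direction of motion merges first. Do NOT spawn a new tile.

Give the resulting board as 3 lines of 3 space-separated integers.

Answer:  0  2 16
16 32 64
 0  0  0

Derivation:
Slide right:
row 0: [2, 16, 0] -> [0, 2, 16]
row 1: [16, 32, 64] -> [16, 32, 64]
row 2: [0, 0, 0] -> [0, 0, 0]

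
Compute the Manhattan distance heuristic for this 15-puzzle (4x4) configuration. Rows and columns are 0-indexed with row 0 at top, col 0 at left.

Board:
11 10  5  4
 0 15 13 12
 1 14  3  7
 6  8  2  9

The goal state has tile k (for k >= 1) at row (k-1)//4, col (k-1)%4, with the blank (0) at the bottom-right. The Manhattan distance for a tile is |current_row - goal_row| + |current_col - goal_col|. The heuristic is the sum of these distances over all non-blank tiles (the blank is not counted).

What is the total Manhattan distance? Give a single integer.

Tile 11: at (0,0), goal (2,2), distance |0-2|+|0-2| = 4
Tile 10: at (0,1), goal (2,1), distance |0-2|+|1-1| = 2
Tile 5: at (0,2), goal (1,0), distance |0-1|+|2-0| = 3
Tile 4: at (0,3), goal (0,3), distance |0-0|+|3-3| = 0
Tile 15: at (1,1), goal (3,2), distance |1-3|+|1-2| = 3
Tile 13: at (1,2), goal (3,0), distance |1-3|+|2-0| = 4
Tile 12: at (1,3), goal (2,3), distance |1-2|+|3-3| = 1
Tile 1: at (2,0), goal (0,0), distance |2-0|+|0-0| = 2
Tile 14: at (2,1), goal (3,1), distance |2-3|+|1-1| = 1
Tile 3: at (2,2), goal (0,2), distance |2-0|+|2-2| = 2
Tile 7: at (2,3), goal (1,2), distance |2-1|+|3-2| = 2
Tile 6: at (3,0), goal (1,1), distance |3-1|+|0-1| = 3
Tile 8: at (3,1), goal (1,3), distance |3-1|+|1-3| = 4
Tile 2: at (3,2), goal (0,1), distance |3-0|+|2-1| = 4
Tile 9: at (3,3), goal (2,0), distance |3-2|+|3-0| = 4
Sum: 4 + 2 + 3 + 0 + 3 + 4 + 1 + 2 + 1 + 2 + 2 + 3 + 4 + 4 + 4 = 39

Answer: 39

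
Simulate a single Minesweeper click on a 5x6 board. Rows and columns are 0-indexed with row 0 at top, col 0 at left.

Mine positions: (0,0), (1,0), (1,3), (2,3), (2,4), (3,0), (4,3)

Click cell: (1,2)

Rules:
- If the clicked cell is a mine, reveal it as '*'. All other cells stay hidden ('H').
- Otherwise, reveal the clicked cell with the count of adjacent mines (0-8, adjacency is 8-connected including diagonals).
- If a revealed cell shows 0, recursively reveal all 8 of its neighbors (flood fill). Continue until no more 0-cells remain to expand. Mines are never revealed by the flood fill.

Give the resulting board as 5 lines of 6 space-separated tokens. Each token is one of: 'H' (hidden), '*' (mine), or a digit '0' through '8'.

H H H H H H
H H 2 H H H
H H H H H H
H H H H H H
H H H H H H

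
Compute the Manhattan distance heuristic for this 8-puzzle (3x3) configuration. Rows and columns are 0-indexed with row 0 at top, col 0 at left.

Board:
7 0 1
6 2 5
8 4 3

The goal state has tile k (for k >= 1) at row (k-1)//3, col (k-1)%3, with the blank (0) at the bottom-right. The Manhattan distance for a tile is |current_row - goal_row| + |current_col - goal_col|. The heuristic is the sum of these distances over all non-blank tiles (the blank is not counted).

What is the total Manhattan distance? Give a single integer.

Answer: 13

Derivation:
Tile 7: at (0,0), goal (2,0), distance |0-2|+|0-0| = 2
Tile 1: at (0,2), goal (0,0), distance |0-0|+|2-0| = 2
Tile 6: at (1,0), goal (1,2), distance |1-1|+|0-2| = 2
Tile 2: at (1,1), goal (0,1), distance |1-0|+|1-1| = 1
Tile 5: at (1,2), goal (1,1), distance |1-1|+|2-1| = 1
Tile 8: at (2,0), goal (2,1), distance |2-2|+|0-1| = 1
Tile 4: at (2,1), goal (1,0), distance |2-1|+|1-0| = 2
Tile 3: at (2,2), goal (0,2), distance |2-0|+|2-2| = 2
Sum: 2 + 2 + 2 + 1 + 1 + 1 + 2 + 2 = 13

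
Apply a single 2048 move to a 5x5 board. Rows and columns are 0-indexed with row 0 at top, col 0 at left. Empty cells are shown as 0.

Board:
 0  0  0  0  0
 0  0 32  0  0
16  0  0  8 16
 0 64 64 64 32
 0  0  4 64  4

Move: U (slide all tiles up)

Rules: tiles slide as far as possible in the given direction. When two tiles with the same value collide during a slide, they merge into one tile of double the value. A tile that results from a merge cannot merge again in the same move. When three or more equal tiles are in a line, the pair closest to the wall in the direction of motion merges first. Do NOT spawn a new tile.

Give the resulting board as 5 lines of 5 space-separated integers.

Slide up:
col 0: [0, 0, 16, 0, 0] -> [16, 0, 0, 0, 0]
col 1: [0, 0, 0, 64, 0] -> [64, 0, 0, 0, 0]
col 2: [0, 32, 0, 64, 4] -> [32, 64, 4, 0, 0]
col 3: [0, 0, 8, 64, 64] -> [8, 128, 0, 0, 0]
col 4: [0, 0, 16, 32, 4] -> [16, 32, 4, 0, 0]

Answer:  16  64  32   8  16
  0   0  64 128  32
  0   0   4   0   4
  0   0   0   0   0
  0   0   0   0   0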